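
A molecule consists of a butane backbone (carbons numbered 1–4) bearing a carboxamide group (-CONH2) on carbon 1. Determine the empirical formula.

C5H11NO

Atom tally by fragment:
  H2NOCCH2 → C:2 H:4 O:1 N:1
  CH2 → C:1 H:2
  CH2 → C:1 H:2
  CH3 → C:1 H:3
Element totals:
  C: 5
  H: 11
  N: 1
  O: 1
Molecular formula: C5H11NO.
gcd of subscripts (5, 11, 1, 1) = 1, so the empirical formula equals the molecular formula.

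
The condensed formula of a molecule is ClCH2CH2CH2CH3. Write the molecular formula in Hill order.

C4H9Cl

Atom tally by fragment:
  ClCH2 → C:1 H:2 Cl:1
  CH2 → C:1 H:2
  CH2 → C:1 H:2
  CH3 → C:1 H:3
Element totals:
  C: 4
  H: 9
  Cl: 1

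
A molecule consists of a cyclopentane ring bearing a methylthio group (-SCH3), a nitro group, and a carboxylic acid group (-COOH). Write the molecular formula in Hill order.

Atom tally by fragment:
  cyclopentane ring core → C:5 H:10
  (− 3 ring H displaced by substituents)
  + SCH3 → C:1 H:3 S:1
  + NO2 → N:1 O:2
  + COOH → C:1 H:1 O:2
Element totals:
  C: 7
  H: 11
  N: 1
  O: 4
  S: 1

C7H11NO4S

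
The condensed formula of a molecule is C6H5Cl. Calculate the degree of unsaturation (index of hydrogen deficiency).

Element totals:
  C: 6
  H: 5
  Cl: 1
Molecular formula: C6H5Cl.
DoU = (2C + 2 + N − H − X) / 2 = (2·6 + 2 + 0 − 5 − 1) / 2 = 4.

4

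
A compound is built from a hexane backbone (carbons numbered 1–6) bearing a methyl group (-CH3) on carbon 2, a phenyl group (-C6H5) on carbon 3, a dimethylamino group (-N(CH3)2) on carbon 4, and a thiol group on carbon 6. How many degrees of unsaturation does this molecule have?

Atom tally by fragment:
  CH3 → C:1 H:3
  CH(CH3) → C:2 H:4
  CH(C6H5) → C:7 H:6
  CH(N(CH3)2) → C:3 H:7 N:1
  CH2 → C:1 H:2
  CH2SH → C:1 H:3 S:1
Element totals:
  C: 15
  H: 25
  N: 1
  S: 1
Molecular formula: C15H25NS.
DoU = (2C + 2 + N − H − X) / 2 = (2·15 + 2 + 1 − 25 − 0) / 2 = 4.

4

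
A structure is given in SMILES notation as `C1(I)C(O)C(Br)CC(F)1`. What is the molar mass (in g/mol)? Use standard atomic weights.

308.92 g/mol

Atom tally by fragment:
  cyclopentane ring core → C:5 H:10
  (− 4 ring H displaced by substituents)
  + I → I:1
  + OH → O:1 H:1
  + Br → Br:1
  + F → F:1
Element totals:
  C: 5
  H: 7
  Br: 1
  F: 1
  I: 1
  O: 1
Molecular formula: C5H7BrFIO.
  M = 5(12.011) + 7(1.008) + 79.904 + 18.998 + 126.904 + 15.999
    = 60.055 + 7.056 + 79.904 + 18.998 + 126.904 + 15.999 = 308.916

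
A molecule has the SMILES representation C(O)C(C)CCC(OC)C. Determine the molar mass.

Atom tally by fragment:
  HOCH2 → C:1 H:3 O:1
  CH(CH3) → C:2 H:4
  CH2 → C:1 H:2
  CH2 → C:1 H:2
  CH(OCH3) → C:2 H:4 O:1
  CH3 → C:1 H:3
Element totals:
  C: 8
  H: 18
  O: 2
Molecular formula: C8H18O2.
  M = 8(12.011) + 18(1.008) + 2(15.999)
    = 96.088 + 18.144 + 31.998 = 146.230

146.23 g/mol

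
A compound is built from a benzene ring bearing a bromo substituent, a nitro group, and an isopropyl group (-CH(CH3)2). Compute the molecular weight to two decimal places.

244.09 g/mol

Atom tally by fragment:
  benzene ring core → C:6 H:6
  (− 3 ring H displaced by substituents)
  + Br → Br:1
  + NO2 → N:1 O:2
  + CH(CH3)2 → C:3 H:7
Element totals:
  C: 9
  H: 10
  Br: 1
  N: 1
  O: 2
Molecular formula: C9H10BrNO2.
  M = 9(12.011) + 10(1.008) + 79.904 + 14.007 + 2(15.999)
    = 108.099 + 10.080 + 79.904 + 14.007 + 31.998 = 244.088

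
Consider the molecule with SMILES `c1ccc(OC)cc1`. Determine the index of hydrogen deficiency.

4

Atom tally by fragment:
  benzene ring core → C:6 H:6
  (− 1 ring H displaced by substituents)
  + OCH3 → C:1 H:3 O:1
Element totals:
  C: 7
  H: 8
  O: 1
Molecular formula: C7H8O.
DoU = (2C + 2 + N − H − X) / 2 = (2·7 + 2 + 0 − 8 − 0) / 2 = 4.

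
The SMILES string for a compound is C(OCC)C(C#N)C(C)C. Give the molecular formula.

Atom tally by fragment:
  C2H5OCH2 → C:3 H:7 O:1
  CH(CN) → C:2 H:1 N:1
  CH(CH3) → C:2 H:4
  CH3 → C:1 H:3
Element totals:
  C: 8
  H: 15
  N: 1
  O: 1

C8H15NO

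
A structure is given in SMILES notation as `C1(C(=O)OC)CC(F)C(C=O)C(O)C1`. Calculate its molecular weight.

204.20 g/mol

Atom tally by fragment:
  cyclohexane ring core → C:6 H:12
  (− 4 ring H displaced by substituents)
  + COOCH3 → C:2 H:3 O:2
  + F → F:1
  + CHO → C:1 H:1 O:1
  + OH → O:1 H:1
Element totals:
  C: 9
  H: 13
  F: 1
  O: 4
Molecular formula: C9H13FO4.
  M = 9(12.011) + 13(1.008) + 18.998 + 4(15.999)
    = 108.099 + 13.104 + 18.998 + 63.996 = 204.197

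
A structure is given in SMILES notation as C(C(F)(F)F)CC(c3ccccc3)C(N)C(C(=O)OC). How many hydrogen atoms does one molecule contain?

Atom tally by fragment:
  F3CCH2 → C:2 H:2 F:3
  CH2 → C:1 H:2
  CH(C6H5) → C:7 H:6
  CH(NH2) → C:1 H:3 N:1
  CH2COOCH3 → C:3 H:5 O:2
Element totals:
  C: 14
  H: 18
  F: 3
  N: 1
  O: 2

18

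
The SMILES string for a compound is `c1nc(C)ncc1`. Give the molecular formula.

Atom tally by fragment:
  pyrimidine ring core → C:4 H:4 N:2
  (− 1 ring H displaced by substituents)
  + CH3 → C:1 H:3
Element totals:
  C: 5
  H: 6
  N: 2

C5H6N2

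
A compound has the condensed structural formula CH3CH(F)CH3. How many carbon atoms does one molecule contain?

3

Atom tally by fragment:
  CH3 → C:1 H:3
  CH(F) → C:1 H:1 F:1
  CH3 → C:1 H:3
Element totals:
  C: 3
  H: 7
  F: 1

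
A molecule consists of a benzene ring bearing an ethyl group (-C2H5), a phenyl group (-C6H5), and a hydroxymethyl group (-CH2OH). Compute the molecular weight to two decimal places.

Atom tally by fragment:
  benzene ring core → C:6 H:6
  (− 3 ring H displaced by substituents)
  + C2H5 → C:2 H:5
  + C6H5 → C:6 H:5
  + CH2OH → C:1 H:3 O:1
Element totals:
  C: 15
  H: 16
  O: 1
Molecular formula: C15H16O.
  M = 15(12.011) + 16(1.008) + 15.999
    = 180.165 + 16.128 + 15.999 = 212.292

212.29 g/mol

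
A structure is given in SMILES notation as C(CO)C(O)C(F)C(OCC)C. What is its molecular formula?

C8H17FO3

Atom tally by fragment:
  HOCH2CH2 → C:2 H:5 O:1
  CH(OH) → C:1 H:2 O:1
  CH(F) → C:1 H:1 F:1
  CH(OC2H5) → C:3 H:6 O:1
  CH3 → C:1 H:3
Element totals:
  C: 8
  H: 17
  F: 1
  O: 3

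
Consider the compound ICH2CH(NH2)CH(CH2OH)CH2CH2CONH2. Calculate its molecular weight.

286.11 g/mol

Element totals:
  C: 7
  H: 15
  I: 1
  N: 2
  O: 2
Molecular formula: C7H15IN2O2.
  M = 7(12.011) + 15(1.008) + 126.904 + 2(14.007) + 2(15.999)
    = 84.077 + 15.120 + 126.904 + 28.014 + 31.998 = 286.113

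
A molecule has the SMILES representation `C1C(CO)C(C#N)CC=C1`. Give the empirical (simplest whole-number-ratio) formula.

C8H11NO

Atom tally by fragment:
  cyclohexene ring core → C:6 H:10
  (− 2 ring H displaced by substituents)
  + CH2OH → C:1 H:3 O:1
  + CN → C:1 N:1
Element totals:
  C: 8
  H: 11
  N: 1
  O: 1
Molecular formula: C8H11NO.
gcd of subscripts (8, 11, 1, 1) = 1, so the empirical formula equals the molecular formula.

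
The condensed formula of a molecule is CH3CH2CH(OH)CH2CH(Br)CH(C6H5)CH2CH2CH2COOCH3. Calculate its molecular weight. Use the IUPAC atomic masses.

Element totals:
  C: 17
  H: 25
  Br: 1
  O: 3
Molecular formula: C17H25BrO3.
  M = 17(12.011) + 25(1.008) + 79.904 + 3(15.999)
    = 204.187 + 25.200 + 79.904 + 47.997 = 357.288

357.29 g/mol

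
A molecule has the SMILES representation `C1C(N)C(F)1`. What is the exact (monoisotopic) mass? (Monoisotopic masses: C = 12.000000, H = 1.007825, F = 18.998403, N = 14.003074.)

Atom tally by fragment:
  cyclopropane ring core → C:3 H:6
  (− 2 ring H displaced by substituents)
  + NH2 → N:1 H:2
  + F → F:1
Element totals:
  C: 3
  H: 6
  F: 1
  N: 1
Molecular formula: C3H6FN.
  M = 3(12.0) + 6(1.007825) + 18.998403 + 14.003074
    = 36.000000 + 6.046950 + 18.998403 + 14.003074 = 75.048427

75.0484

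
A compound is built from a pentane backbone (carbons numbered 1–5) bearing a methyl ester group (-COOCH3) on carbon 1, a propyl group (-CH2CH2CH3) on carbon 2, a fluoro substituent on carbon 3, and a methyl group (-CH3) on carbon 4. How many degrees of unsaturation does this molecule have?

1

Atom tally by fragment:
  CH3OOCCH2 → C:3 H:5 O:2
  CH(CH2CH2CH3) → C:4 H:8
  CH(F) → C:1 H:1 F:1
  CH(CH3) → C:2 H:4
  CH3 → C:1 H:3
Element totals:
  C: 11
  H: 21
  F: 1
  O: 2
Molecular formula: C11H21FO2.
DoU = (2C + 2 + N − H − X) / 2 = (2·11 + 2 + 0 − 21 − 1) / 2 = 1.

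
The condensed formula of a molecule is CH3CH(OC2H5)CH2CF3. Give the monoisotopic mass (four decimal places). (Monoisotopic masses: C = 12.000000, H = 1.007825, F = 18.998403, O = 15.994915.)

Atom tally by fragment:
  CH3 → C:1 H:3
  CH(OC2H5) → C:3 H:6 O:1
  CH2CF3 → C:2 H:2 F:3
Element totals:
  C: 6
  H: 11
  F: 3
  O: 1
Molecular formula: C6H11F3O.
  M = 6(12.0) + 11(1.007825) + 3(18.998403) + 15.994915
    = 72.000000 + 11.086075 + 56.995209 + 15.994915 = 156.076199

156.0762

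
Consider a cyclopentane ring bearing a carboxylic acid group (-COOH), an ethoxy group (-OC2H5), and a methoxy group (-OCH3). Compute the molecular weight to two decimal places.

188.22 g/mol

Atom tally by fragment:
  cyclopentane ring core → C:5 H:10
  (− 3 ring H displaced by substituents)
  + COOH → C:1 H:1 O:2
  + OC2H5 → C:2 H:5 O:1
  + OCH3 → C:1 H:3 O:1
Element totals:
  C: 9
  H: 16
  O: 4
Molecular formula: C9H16O4.
  M = 9(12.011) + 16(1.008) + 4(15.999)
    = 108.099 + 16.128 + 63.996 = 188.223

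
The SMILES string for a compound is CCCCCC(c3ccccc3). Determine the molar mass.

Atom tally by fragment:
  CH3 → C:1 H:3
  CH2 → C:1 H:2
  CH2 → C:1 H:2
  CH2 → C:1 H:2
  CH2 → C:1 H:2
  CH2C6H5 → C:7 H:7
Element totals:
  C: 12
  H: 18
Molecular formula: C12H18.
  M = 12(12.011) + 18(1.008)
    = 144.132 + 18.144 = 162.276

162.28 g/mol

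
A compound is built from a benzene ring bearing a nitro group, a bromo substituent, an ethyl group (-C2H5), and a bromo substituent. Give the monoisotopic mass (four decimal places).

Atom tally by fragment:
  benzene ring core → C:6 H:6
  (− 4 ring H displaced by substituents)
  + NO2 → N:1 O:2
  + Br → Br:1
  + C2H5 → C:2 H:5
  + Br → Br:1
Element totals:
  C: 8
  H: 7
  Br: 2
  N: 1
  O: 2
Molecular formula: C8H7Br2NO2.
  M = 8(12.0) + 7(1.007825) + 2(78.918338) + 14.003074 + 2(15.994915)
    = 96.000000 + 7.054775 + 157.836676 + 14.003074 + 31.989830 = 306.884355

306.8844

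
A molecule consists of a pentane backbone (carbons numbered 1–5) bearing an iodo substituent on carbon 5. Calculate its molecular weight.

198.05 g/mol

Atom tally by fragment:
  CH3 → C:1 H:3
  CH2 → C:1 H:2
  CH2 → C:1 H:2
  CH2 → C:1 H:2
  CH2I → C:1 H:2 I:1
Element totals:
  C: 5
  H: 11
  I: 1
Molecular formula: C5H11I.
  M = 5(12.011) + 11(1.008) + 126.904
    = 60.055 + 11.088 + 126.904 = 198.047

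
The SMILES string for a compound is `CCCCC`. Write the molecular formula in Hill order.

C5H12

Atom tally by fragment:
  CH3 → C:1 H:3
  CH2 → C:1 H:2
  CH2 → C:1 H:2
  CH2 → C:1 H:2
  CH3 → C:1 H:3
Element totals:
  C: 5
  H: 12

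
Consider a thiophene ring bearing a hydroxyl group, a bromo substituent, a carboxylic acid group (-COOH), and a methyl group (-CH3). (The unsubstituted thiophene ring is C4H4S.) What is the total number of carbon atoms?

6

Atom tally by fragment:
  thiophene ring core → C:4 H:4 S:1
  (− 4 ring H displaced by substituents)
  + OH → O:1 H:1
  + Br → Br:1
  + COOH → C:1 H:1 O:2
  + CH3 → C:1 H:3
Element totals:
  C: 6
  H: 5
  Br: 1
  O: 3
  S: 1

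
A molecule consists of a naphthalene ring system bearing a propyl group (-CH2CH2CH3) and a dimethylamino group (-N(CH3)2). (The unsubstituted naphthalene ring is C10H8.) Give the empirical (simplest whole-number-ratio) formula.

C15H19N

Atom tally by fragment:
  naphthalene ring system core → C:10 H:8
  (− 2 ring H displaced by substituents)
  + CH2CH2CH3 → C:3 H:7
  + N(CH3)2 → N:1 C:2 H:6
Element totals:
  C: 15
  H: 19
  N: 1
Molecular formula: C15H19N.
gcd of subscripts (15, 19, 1) = 1, so the empirical formula equals the molecular formula.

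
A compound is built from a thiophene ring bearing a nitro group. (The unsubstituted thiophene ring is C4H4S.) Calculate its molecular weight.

129.13 g/mol

Atom tally by fragment:
  thiophene ring core → C:4 H:4 S:1
  (− 1 ring H displaced by substituents)
  + NO2 → N:1 O:2
Element totals:
  C: 4
  H: 3
  N: 1
  O: 2
  S: 1
Molecular formula: C4H3NO2S.
  M = 4(12.011) + 3(1.008) + 14.007 + 2(15.999) + 32.06
    = 48.044 + 3.024 + 14.007 + 31.998 + 32.060 = 129.133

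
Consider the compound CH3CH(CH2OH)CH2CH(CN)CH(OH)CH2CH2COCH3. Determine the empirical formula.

Element totals:
  C: 11
  H: 19
  N: 1
  O: 3
Molecular formula: C11H19NO3.
gcd of subscripts (11, 19, 1, 3) = 1, so the empirical formula equals the molecular formula.

C11H19NO3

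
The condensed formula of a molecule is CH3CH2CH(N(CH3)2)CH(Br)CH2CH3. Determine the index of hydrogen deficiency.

Atom tally by fragment:
  CH3 → C:1 H:3
  CH2 → C:1 H:2
  CH(N(CH3)2) → C:3 H:7 N:1
  CH(Br) → C:1 H:1 Br:1
  CH2 → C:1 H:2
  CH3 → C:1 H:3
Element totals:
  C: 8
  H: 18
  Br: 1
  N: 1
Molecular formula: C8H18BrN.
DoU = (2C + 2 + N − H − X) / 2 = (2·8 + 2 + 1 − 18 − 1) / 2 = 0.

0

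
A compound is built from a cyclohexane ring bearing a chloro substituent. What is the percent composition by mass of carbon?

Atom tally by fragment:
  cyclohexane ring core → C:6 H:12
  (− 1 ring H displaced by substituents)
  + Cl → Cl:1
Element totals:
  C: 6
  H: 11
  Cl: 1
Molecular formula: C6H11Cl.
Molar mass = 118.604 g/mol.
Mass from C: 6 × 12.011 = 72.066 g/mol.
%C = 72.066 / 118.604 × 100 = 60.76%.

60.76%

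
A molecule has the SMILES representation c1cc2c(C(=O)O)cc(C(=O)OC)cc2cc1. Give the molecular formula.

C13H10O4

Atom tally by fragment:
  naphthalene ring system core → C:10 H:8
  (− 2 ring H displaced by substituents)
  + COOH → C:1 H:1 O:2
  + COOCH3 → C:2 H:3 O:2
Element totals:
  C: 13
  H: 10
  O: 4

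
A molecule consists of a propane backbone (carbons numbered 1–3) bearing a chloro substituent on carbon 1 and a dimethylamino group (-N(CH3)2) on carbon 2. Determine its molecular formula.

Atom tally by fragment:
  ClCH2 → C:1 H:2 Cl:1
  CH(N(CH3)2) → C:3 H:7 N:1
  CH3 → C:1 H:3
Element totals:
  C: 5
  H: 12
  Cl: 1
  N: 1

C5H12ClN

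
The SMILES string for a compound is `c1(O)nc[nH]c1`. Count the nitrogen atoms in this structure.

2

Atom tally by fragment:
  imidazole ring core → C:3 H:4 N:2
  (− 1 ring H displaced by substituents)
  + OH → O:1 H:1
Element totals:
  C: 3
  H: 4
  N: 2
  O: 1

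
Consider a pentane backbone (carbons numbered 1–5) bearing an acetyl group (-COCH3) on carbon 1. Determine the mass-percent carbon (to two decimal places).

Atom tally by fragment:
  CH3COCH2 → C:3 H:5 O:1
  CH2 → C:1 H:2
  CH2 → C:1 H:2
  CH2 → C:1 H:2
  CH3 → C:1 H:3
Element totals:
  C: 7
  H: 14
  O: 1
Molecular formula: C7H14O.
Molar mass = 114.188 g/mol.
Mass from C: 7 × 12.011 = 84.077 g/mol.
%C = 84.077 / 114.188 × 100 = 73.63%.

73.63%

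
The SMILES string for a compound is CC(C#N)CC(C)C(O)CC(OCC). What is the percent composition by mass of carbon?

Atom tally by fragment:
  CH3 → C:1 H:3
  CH(CN) → C:2 H:1 N:1
  CH2 → C:1 H:2
  CH(CH3) → C:2 H:4
  CH(OH) → C:1 H:2 O:1
  CH2 → C:1 H:2
  CH2OC2H5 → C:3 H:7 O:1
Element totals:
  C: 11
  H: 21
  N: 1
  O: 2
Molecular formula: C11H21NO2.
Molar mass = 199.294 g/mol.
Mass from C: 11 × 12.011 = 132.121 g/mol.
%C = 132.121 / 199.294 × 100 = 66.29%.

66.29%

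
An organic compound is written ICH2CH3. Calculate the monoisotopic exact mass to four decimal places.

Atom tally by fragment:
  ICH2 → C:1 H:2 I:1
  CH3 → C:1 H:3
Element totals:
  C: 2
  H: 5
  I: 1
Molecular formula: C2H5I.
  M = 2(12.0) + 5(1.007825) + 126.904472
    = 24.000000 + 5.039125 + 126.904472 = 155.943597

155.9436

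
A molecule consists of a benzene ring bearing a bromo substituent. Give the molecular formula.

Atom tally by fragment:
  benzene ring core → C:6 H:6
  (− 1 ring H displaced by substituents)
  + Br → Br:1
Element totals:
  C: 6
  H: 5
  Br: 1

C6H5Br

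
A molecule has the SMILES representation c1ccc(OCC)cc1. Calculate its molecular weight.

Atom tally by fragment:
  benzene ring core → C:6 H:6
  (− 1 ring H displaced by substituents)
  + OC2H5 → C:2 H:5 O:1
Element totals:
  C: 8
  H: 10
  O: 1
Molecular formula: C8H10O.
  M = 8(12.011) + 10(1.008) + 15.999
    = 96.088 + 10.080 + 15.999 = 122.167

122.17 g/mol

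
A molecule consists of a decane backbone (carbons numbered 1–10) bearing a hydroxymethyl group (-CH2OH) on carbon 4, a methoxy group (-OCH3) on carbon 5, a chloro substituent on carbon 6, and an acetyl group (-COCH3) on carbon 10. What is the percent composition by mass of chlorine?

Atom tally by fragment:
  CH3 → C:1 H:3
  CH2 → C:1 H:2
  CH2 → C:1 H:2
  CH(CH2OH) → C:2 H:4 O:1
  CH(OCH3) → C:2 H:4 O:1
  CH(Cl) → C:1 H:1 Cl:1
  CH2 → C:1 H:2
  CH2 → C:1 H:2
  CH2 → C:1 H:2
  CH2COCH3 → C:3 H:5 O:1
Element totals:
  C: 14
  H: 27
  Cl: 1
  O: 3
Molecular formula: C14H27ClO3.
Molar mass = 278.817 g/mol.
Mass from Cl: 1 × 35.45 = 35.450 g/mol.
%Cl = 35.450 / 278.817 × 100 = 12.71%.

12.71%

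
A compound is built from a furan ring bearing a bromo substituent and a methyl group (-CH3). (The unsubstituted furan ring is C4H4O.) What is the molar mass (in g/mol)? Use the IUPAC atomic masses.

Atom tally by fragment:
  furan ring core → C:4 H:4 O:1
  (− 2 ring H displaced by substituents)
  + Br → Br:1
  + CH3 → C:1 H:3
Element totals:
  C: 5
  H: 5
  Br: 1
  O: 1
Molecular formula: C5H5BrO.
  M = 5(12.011) + 5(1.008) + 79.904 + 15.999
    = 60.055 + 5.040 + 79.904 + 15.999 = 160.998

161.00 g/mol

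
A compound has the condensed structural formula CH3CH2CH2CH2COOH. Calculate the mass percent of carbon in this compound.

Element totals:
  C: 5
  H: 10
  O: 2
Molecular formula: C5H10O2.
Molar mass = 102.133 g/mol.
Mass from C: 5 × 12.011 = 60.055 g/mol.
%C = 60.055 / 102.133 × 100 = 58.80%.

58.80%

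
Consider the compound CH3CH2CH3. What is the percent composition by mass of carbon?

Atom tally by fragment:
  CH3 → C:1 H:3
  CH2 → C:1 H:2
  CH3 → C:1 H:3
Element totals:
  C: 3
  H: 8
Molecular formula: C3H8.
Molar mass = 44.097 g/mol.
Mass from C: 3 × 12.011 = 36.033 g/mol.
%C = 36.033 / 44.097 × 100 = 81.71%.

81.71%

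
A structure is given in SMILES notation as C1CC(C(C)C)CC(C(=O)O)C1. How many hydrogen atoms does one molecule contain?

18

Atom tally by fragment:
  cyclohexane ring core → C:6 H:12
  (− 2 ring H displaced by substituents)
  + CH(CH3)2 → C:3 H:7
  + COOH → C:1 H:1 O:2
Element totals:
  C: 10
  H: 18
  O: 2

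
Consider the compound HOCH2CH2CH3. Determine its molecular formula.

C3H8O

Element totals:
  C: 3
  H: 8
  O: 1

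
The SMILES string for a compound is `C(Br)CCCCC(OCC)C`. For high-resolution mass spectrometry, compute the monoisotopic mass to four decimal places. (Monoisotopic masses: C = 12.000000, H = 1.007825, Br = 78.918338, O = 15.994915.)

222.0619

Atom tally by fragment:
  BrCH2 → C:1 H:2 Br:1
  CH2 → C:1 H:2
  CH2 → C:1 H:2
  CH2 → C:1 H:2
  CH2 → C:1 H:2
  CH(OC2H5) → C:3 H:6 O:1
  CH3 → C:1 H:3
Element totals:
  C: 9
  H: 19
  Br: 1
  O: 1
Molecular formula: C9H19BrO.
  M = 9(12.0) + 19(1.007825) + 78.918338 + 15.994915
    = 108.000000 + 19.148675 + 78.918338 + 15.994915 = 222.061928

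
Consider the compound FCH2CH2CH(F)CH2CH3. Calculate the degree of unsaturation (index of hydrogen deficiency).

Atom tally by fragment:
  FCH2 → C:1 H:2 F:1
  CH2 → C:1 H:2
  CH(F) → C:1 H:1 F:1
  CH2 → C:1 H:2
  CH3 → C:1 H:3
Element totals:
  C: 5
  H: 10
  F: 2
Molecular formula: C5H10F2.
DoU = (2C + 2 + N − H − X) / 2 = (2·5 + 2 + 0 − 10 − 2) / 2 = 0.

0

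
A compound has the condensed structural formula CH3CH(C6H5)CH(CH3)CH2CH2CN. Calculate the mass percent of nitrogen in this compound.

Element totals:
  C: 13
  H: 17
  N: 1
Molecular formula: C13H17N.
Molar mass = 187.286 g/mol.
Mass from N: 1 × 14.007 = 14.007 g/mol.
%N = 14.007 / 187.286 × 100 = 7.48%.

7.48%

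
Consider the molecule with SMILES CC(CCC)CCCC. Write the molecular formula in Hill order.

Atom tally by fragment:
  CH3 → C:1 H:3
  CH(CH2CH2CH3) → C:4 H:8
  CH2 → C:1 H:2
  CH2 → C:1 H:2
  CH2 → C:1 H:2
  CH3 → C:1 H:3
Element totals:
  C: 9
  H: 20

C9H20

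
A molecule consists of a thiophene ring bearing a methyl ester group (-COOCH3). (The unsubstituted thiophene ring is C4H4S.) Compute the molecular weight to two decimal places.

142.17 g/mol

Atom tally by fragment:
  thiophene ring core → C:4 H:4 S:1
  (− 1 ring H displaced by substituents)
  + COOCH3 → C:2 H:3 O:2
Element totals:
  C: 6
  H: 6
  O: 2
  S: 1
Molecular formula: C6H6O2S.
  M = 6(12.011) + 6(1.008) + 2(15.999) + 32.06
    = 72.066 + 6.048 + 31.998 + 32.060 = 142.172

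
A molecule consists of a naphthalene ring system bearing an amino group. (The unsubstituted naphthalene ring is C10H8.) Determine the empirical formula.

C10H9N

Atom tally by fragment:
  naphthalene ring system core → C:10 H:8
  (− 1 ring H displaced by substituents)
  + NH2 → N:1 H:2
Element totals:
  C: 10
  H: 9
  N: 1
Molecular formula: C10H9N.
gcd of subscripts (10, 9, 1) = 1, so the empirical formula equals the molecular formula.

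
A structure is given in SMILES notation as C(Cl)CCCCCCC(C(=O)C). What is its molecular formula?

Atom tally by fragment:
  ClCH2 → C:1 H:2 Cl:1
  CH2 → C:1 H:2
  CH2 → C:1 H:2
  CH2 → C:1 H:2
  CH2 → C:1 H:2
  CH2 → C:1 H:2
  CH2 → C:1 H:2
  CH2COCH3 → C:3 H:5 O:1
Element totals:
  C: 10
  H: 19
  Cl: 1
  O: 1

C10H19ClO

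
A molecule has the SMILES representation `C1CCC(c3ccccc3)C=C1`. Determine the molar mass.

158.24 g/mol

Atom tally by fragment:
  cyclohexene ring core → C:6 H:10
  (− 1 ring H displaced by substituents)
  + C6H5 → C:6 H:5
Element totals:
  C: 12
  H: 14
Molecular formula: C12H14.
  M = 12(12.011) + 14(1.008)
    = 144.132 + 14.112 = 158.244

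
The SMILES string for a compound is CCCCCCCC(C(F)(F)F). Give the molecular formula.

C9H17F3

Atom tally by fragment:
  CH3 → C:1 H:3
  CH2 → C:1 H:2
  CH2 → C:1 H:2
  CH2 → C:1 H:2
  CH2 → C:1 H:2
  CH2 → C:1 H:2
  CH2 → C:1 H:2
  CH2CF3 → C:2 H:2 F:3
Element totals:
  C: 9
  H: 17
  F: 3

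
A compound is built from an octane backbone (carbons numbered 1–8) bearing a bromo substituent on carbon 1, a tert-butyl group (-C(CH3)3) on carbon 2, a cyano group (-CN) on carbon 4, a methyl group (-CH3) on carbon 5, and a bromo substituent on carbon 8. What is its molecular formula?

Atom tally by fragment:
  BrCH2 → C:1 H:2 Br:1
  CH(C(CH3)3) → C:5 H:10
  CH2 → C:1 H:2
  CH(CN) → C:2 H:1 N:1
  CH(CH3) → C:2 H:4
  CH2 → C:1 H:2
  CH2 → C:1 H:2
  CH2Br → C:1 H:2 Br:1
Element totals:
  C: 14
  H: 25
  Br: 2
  N: 1

C14H25Br2N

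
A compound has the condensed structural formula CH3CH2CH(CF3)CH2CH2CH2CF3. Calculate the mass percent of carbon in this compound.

Atom tally by fragment:
  CH3 → C:1 H:3
  CH2 → C:1 H:2
  CH(CF3) → C:2 H:1 F:3
  CH2 → C:1 H:2
  CH2 → C:1 H:2
  CH2CF3 → C:2 H:2 F:3
Element totals:
  C: 8
  H: 12
  F: 6
Molecular formula: C8H12F6.
Molar mass = 222.172 g/mol.
Mass from C: 8 × 12.011 = 96.088 g/mol.
%C = 96.088 / 222.172 × 100 = 43.25%.

43.25%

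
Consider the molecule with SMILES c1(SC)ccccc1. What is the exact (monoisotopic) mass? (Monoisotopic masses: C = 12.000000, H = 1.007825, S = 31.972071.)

Atom tally by fragment:
  benzene ring core → C:6 H:6
  (− 1 ring H displaced by substituents)
  + SCH3 → C:1 H:3 S:1
Element totals:
  C: 7
  H: 8
  S: 1
Molecular formula: C7H8S.
  M = 7(12.0) + 8(1.007825) + 31.972071
    = 84.000000 + 8.062600 + 31.972071 = 124.034671

124.0347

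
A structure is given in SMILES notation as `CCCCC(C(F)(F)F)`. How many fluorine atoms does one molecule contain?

3

Atom tally by fragment:
  CH3 → C:1 H:3
  CH2 → C:1 H:2
  CH2 → C:1 H:2
  CH2 → C:1 H:2
  CH2CF3 → C:2 H:2 F:3
Element totals:
  C: 6
  H: 11
  F: 3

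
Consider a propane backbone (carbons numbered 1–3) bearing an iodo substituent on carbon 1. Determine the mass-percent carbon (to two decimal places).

21.20%

Atom tally by fragment:
  ICH2 → C:1 H:2 I:1
  CH2 → C:1 H:2
  CH3 → C:1 H:3
Element totals:
  C: 3
  H: 7
  I: 1
Molecular formula: C3H7I.
Molar mass = 169.993 g/mol.
Mass from C: 3 × 12.011 = 36.033 g/mol.
%C = 36.033 / 169.993 × 100 = 21.20%.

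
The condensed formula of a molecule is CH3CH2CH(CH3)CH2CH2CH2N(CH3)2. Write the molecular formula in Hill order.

Atom tally by fragment:
  CH3 → C:1 H:3
  CH2 → C:1 H:2
  CH(CH3) → C:2 H:4
  CH2 → C:1 H:2
  CH2 → C:1 H:2
  CH2N(CH3)2 → C:3 H:8 N:1
Element totals:
  C: 9
  H: 21
  N: 1

C9H21N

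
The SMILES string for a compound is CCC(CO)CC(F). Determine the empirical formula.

Atom tally by fragment:
  CH3 → C:1 H:3
  CH2 → C:1 H:2
  CH(CH2OH) → C:2 H:4 O:1
  CH2 → C:1 H:2
  CH2F → C:1 H:2 F:1
Element totals:
  C: 6
  H: 13
  F: 1
  O: 1
Molecular formula: C6H13FO.
gcd of subscripts (6, 1, 13, 1) = 1, so the empirical formula equals the molecular formula.

C6H13FO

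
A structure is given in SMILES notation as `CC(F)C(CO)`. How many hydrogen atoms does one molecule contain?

9

Atom tally by fragment:
  CH3 → C:1 H:3
  CH(F) → C:1 H:1 F:1
  CH2CH2OH → C:2 H:5 O:1
Element totals:
  C: 4
  H: 9
  F: 1
  O: 1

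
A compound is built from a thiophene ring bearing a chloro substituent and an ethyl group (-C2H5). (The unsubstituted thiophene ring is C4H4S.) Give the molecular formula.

C6H7ClS

Atom tally by fragment:
  thiophene ring core → C:4 H:4 S:1
  (− 2 ring H displaced by substituents)
  + Cl → Cl:1
  + C2H5 → C:2 H:5
Element totals:
  C: 6
  H: 7
  Cl: 1
  S: 1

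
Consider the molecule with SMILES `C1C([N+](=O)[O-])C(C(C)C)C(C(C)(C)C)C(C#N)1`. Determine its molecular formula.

Atom tally by fragment:
  cyclopentane ring core → C:5 H:10
  (− 4 ring H displaced by substituents)
  + NO2 → N:1 O:2
  + CH(CH3)2 → C:3 H:7
  + C(CH3)3 → C:4 H:9
  + CN → C:1 N:1
Element totals:
  C: 13
  H: 22
  N: 2
  O: 2

C13H22N2O2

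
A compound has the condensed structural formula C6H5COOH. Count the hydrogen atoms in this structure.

Element totals:
  C: 7
  H: 6
  O: 2

6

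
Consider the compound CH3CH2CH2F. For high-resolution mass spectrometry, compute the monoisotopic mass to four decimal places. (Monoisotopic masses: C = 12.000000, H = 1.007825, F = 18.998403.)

62.0532

Element totals:
  C: 3
  H: 7
  F: 1
Molecular formula: C3H7F.
  M = 3(12.0) + 7(1.007825) + 18.998403
    = 36.000000 + 7.054775 + 18.998403 = 62.053178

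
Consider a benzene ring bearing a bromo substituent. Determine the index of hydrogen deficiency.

Atom tally by fragment:
  benzene ring core → C:6 H:6
  (− 1 ring H displaced by substituents)
  + Br → Br:1
Element totals:
  C: 6
  H: 5
  Br: 1
Molecular formula: C6H5Br.
DoU = (2C + 2 + N − H − X) / 2 = (2·6 + 2 + 0 − 5 − 1) / 2 = 4.

4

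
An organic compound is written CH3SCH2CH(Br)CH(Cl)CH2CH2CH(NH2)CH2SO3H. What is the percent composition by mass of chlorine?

9.99%

Atom tally by fragment:
  CH3SCH2 → C:2 H:5 S:1
  CH(Br) → C:1 H:1 Br:1
  CH(Cl) → C:1 H:1 Cl:1
  CH2 → C:1 H:2
  CH2 → C:1 H:2
  CH(NH2) → C:1 H:3 N:1
  CH2SO3H → C:1 H:3 S:1 O:3
Element totals:
  C: 8
  H: 17
  Br: 1
  Cl: 1
  N: 1
  O: 3
  S: 2
Molecular formula: C8H17BrClNO3S2.
Molar mass = 354.702 g/mol.
Mass from Cl: 1 × 35.45 = 35.450 g/mol.
%Cl = 35.450 / 354.702 × 100 = 9.99%.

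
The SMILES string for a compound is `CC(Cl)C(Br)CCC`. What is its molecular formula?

Atom tally by fragment:
  CH3 → C:1 H:3
  CH(Cl) → C:1 H:1 Cl:1
  CH(Br) → C:1 H:1 Br:1
  CH2 → C:1 H:2
  CH2 → C:1 H:2
  CH3 → C:1 H:3
Element totals:
  C: 6
  H: 12
  Br: 1
  Cl: 1

C6H12BrCl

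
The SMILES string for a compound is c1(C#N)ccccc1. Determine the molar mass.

Atom tally by fragment:
  benzene ring core → C:6 H:6
  (− 1 ring H displaced by substituents)
  + CN → C:1 N:1
Element totals:
  C: 7
  H: 5
  N: 1
Molecular formula: C7H5N.
  M = 7(12.011) + 5(1.008) + 14.007
    = 84.077 + 5.040 + 14.007 = 103.124

103.12 g/mol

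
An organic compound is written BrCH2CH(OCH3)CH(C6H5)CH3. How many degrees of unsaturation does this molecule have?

4

Element totals:
  C: 11
  H: 15
  Br: 1
  O: 1
Molecular formula: C11H15BrO.
DoU = (2C + 2 + N − H − X) / 2 = (2·11 + 2 + 0 − 15 − 1) / 2 = 4.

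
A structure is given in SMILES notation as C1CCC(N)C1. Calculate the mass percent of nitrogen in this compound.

16.45%

Atom tally by fragment:
  cyclopentane ring core → C:5 H:10
  (− 1 ring H displaced by substituents)
  + NH2 → N:1 H:2
Element totals:
  C: 5
  H: 11
  N: 1
Molecular formula: C5H11N.
Molar mass = 85.150 g/mol.
Mass from N: 1 × 14.007 = 14.007 g/mol.
%N = 14.007 / 85.150 × 100 = 16.45%.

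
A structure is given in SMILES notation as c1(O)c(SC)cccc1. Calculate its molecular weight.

Atom tally by fragment:
  benzene ring core → C:6 H:6
  (− 2 ring H displaced by substituents)
  + OH → O:1 H:1
  + SCH3 → C:1 H:3 S:1
Element totals:
  C: 7
  H: 8
  O: 1
  S: 1
Molecular formula: C7H8OS.
  M = 7(12.011) + 8(1.008) + 15.999 + 32.06
    = 84.077 + 8.064 + 15.999 + 32.060 = 140.200

140.20 g/mol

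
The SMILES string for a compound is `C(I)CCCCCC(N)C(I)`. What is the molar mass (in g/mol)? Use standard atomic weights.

381.04 g/mol

Atom tally by fragment:
  ICH2 → C:1 H:2 I:1
  CH2 → C:1 H:2
  CH2 → C:1 H:2
  CH2 → C:1 H:2
  CH2 → C:1 H:2
  CH2 → C:1 H:2
  CH(NH2) → C:1 H:3 N:1
  CH2I → C:1 H:2 I:1
Element totals:
  C: 8
  H: 17
  I: 2
  N: 1
Molecular formula: C8H17I2N.
  M = 8(12.011) + 17(1.008) + 2(126.904) + 14.007
    = 96.088 + 17.136 + 253.808 + 14.007 = 381.039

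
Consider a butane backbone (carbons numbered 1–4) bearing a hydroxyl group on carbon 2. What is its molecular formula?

C4H10O

Atom tally by fragment:
  CH3 → C:1 H:3
  CH(OH) → C:1 H:2 O:1
  CH2 → C:1 H:2
  CH3 → C:1 H:3
Element totals:
  C: 4
  H: 10
  O: 1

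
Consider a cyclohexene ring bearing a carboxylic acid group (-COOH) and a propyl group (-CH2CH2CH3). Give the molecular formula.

Atom tally by fragment:
  cyclohexene ring core → C:6 H:10
  (− 2 ring H displaced by substituents)
  + COOH → C:1 H:1 O:2
  + CH2CH2CH3 → C:3 H:7
Element totals:
  C: 10
  H: 16
  O: 2

C10H16O2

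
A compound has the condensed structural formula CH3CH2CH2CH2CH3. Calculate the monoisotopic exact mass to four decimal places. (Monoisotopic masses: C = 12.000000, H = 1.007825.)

72.0939

Atom tally by fragment:
  CH3 → C:1 H:3
  CH2 → C:1 H:2
  CH2 → C:1 H:2
  CH2 → C:1 H:2
  CH3 → C:1 H:3
Element totals:
  C: 5
  H: 12
Molecular formula: C5H12.
  M = 5(12.0) + 12(1.007825)
    = 60.000000 + 12.093900 = 72.093900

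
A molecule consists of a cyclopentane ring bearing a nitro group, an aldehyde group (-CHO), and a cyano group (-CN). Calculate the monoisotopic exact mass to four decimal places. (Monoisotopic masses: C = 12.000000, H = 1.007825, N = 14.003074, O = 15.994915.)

Atom tally by fragment:
  cyclopentane ring core → C:5 H:10
  (− 3 ring H displaced by substituents)
  + NO2 → N:1 O:2
  + CHO → C:1 H:1 O:1
  + CN → C:1 N:1
Element totals:
  C: 7
  H: 8
  N: 2
  O: 3
Molecular formula: C7H8N2O3.
  M = 7(12.0) + 8(1.007825) + 2(14.003074) + 3(15.994915)
    = 84.000000 + 8.062600 + 28.006148 + 47.984745 = 168.053493

168.0535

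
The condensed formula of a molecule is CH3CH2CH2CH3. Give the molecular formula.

C4H10

Element totals:
  C: 4
  H: 10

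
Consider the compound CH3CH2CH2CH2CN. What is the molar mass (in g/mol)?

83.13 g/mol

Atom tally by fragment:
  CH3 → C:1 H:3
  CH2 → C:1 H:2
  CH2 → C:1 H:2
  CH2CN → C:2 H:2 N:1
Element totals:
  C: 5
  H: 9
  N: 1
Molecular formula: C5H9N.
  M = 5(12.011) + 9(1.008) + 14.007
    = 60.055 + 9.072 + 14.007 = 83.134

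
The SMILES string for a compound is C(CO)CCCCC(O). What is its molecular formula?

C7H16O2

Atom tally by fragment:
  HOCH2CH2 → C:2 H:5 O:1
  CH2 → C:1 H:2
  CH2 → C:1 H:2
  CH2 → C:1 H:2
  CH2 → C:1 H:2
  CH2OH → C:1 H:3 O:1
Element totals:
  C: 7
  H: 16
  O: 2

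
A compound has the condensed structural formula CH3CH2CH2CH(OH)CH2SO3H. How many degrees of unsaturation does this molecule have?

0

Element totals:
  C: 5
  H: 12
  O: 4
  S: 1
Molecular formula: C5H12O4S.
DoU = (2C + 2 + N − H − X) / 2 = (2·5 + 2 + 0 − 12 − 0) / 2 = 0.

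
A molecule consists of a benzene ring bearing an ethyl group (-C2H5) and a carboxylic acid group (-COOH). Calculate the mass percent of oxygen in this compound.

Atom tally by fragment:
  benzene ring core → C:6 H:6
  (− 2 ring H displaced by substituents)
  + C2H5 → C:2 H:5
  + COOH → C:1 H:1 O:2
Element totals:
  C: 9
  H: 10
  O: 2
Molecular formula: C9H10O2.
Molar mass = 150.177 g/mol.
Mass from O: 2 × 15.999 = 31.998 g/mol.
%O = 31.998 / 150.177 × 100 = 21.31%.

21.31%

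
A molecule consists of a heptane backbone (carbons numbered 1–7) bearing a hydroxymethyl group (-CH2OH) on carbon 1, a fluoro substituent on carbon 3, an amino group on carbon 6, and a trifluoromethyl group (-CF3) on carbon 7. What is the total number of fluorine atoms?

4

Atom tally by fragment:
  HOCH2CH2 → C:2 H:5 O:1
  CH2 → C:1 H:2
  CH(F) → C:1 H:1 F:1
  CH2 → C:1 H:2
  CH2 → C:1 H:2
  CH(NH2) → C:1 H:3 N:1
  CH2CF3 → C:2 H:2 F:3
Element totals:
  C: 9
  H: 17
  F: 4
  N: 1
  O: 1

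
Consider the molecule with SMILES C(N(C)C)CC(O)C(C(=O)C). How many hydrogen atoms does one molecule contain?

Atom tally by fragment:
  (CH3)2NCH2 → C:3 H:8 N:1
  CH2 → C:1 H:2
  CH(OH) → C:1 H:2 O:1
  CH2COCH3 → C:3 H:5 O:1
Element totals:
  C: 8
  H: 17
  N: 1
  O: 2

17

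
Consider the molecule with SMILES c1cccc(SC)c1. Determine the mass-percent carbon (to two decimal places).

Atom tally by fragment:
  benzene ring core → C:6 H:6
  (− 1 ring H displaced by substituents)
  + SCH3 → C:1 H:3 S:1
Element totals:
  C: 7
  H: 8
  S: 1
Molecular formula: C7H8S.
Molar mass = 124.201 g/mol.
Mass from C: 7 × 12.011 = 84.077 g/mol.
%C = 84.077 / 124.201 × 100 = 67.69%.

67.69%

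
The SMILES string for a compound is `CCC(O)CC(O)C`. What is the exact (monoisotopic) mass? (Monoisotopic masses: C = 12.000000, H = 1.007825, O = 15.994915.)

118.0994

Atom tally by fragment:
  CH3 → C:1 H:3
  CH2 → C:1 H:2
  CH(OH) → C:1 H:2 O:1
  CH2 → C:1 H:2
  CH(OH) → C:1 H:2 O:1
  CH3 → C:1 H:3
Element totals:
  C: 6
  H: 14
  O: 2
Molecular formula: C6H14O2.
  M = 6(12.0) + 14(1.007825) + 2(15.994915)
    = 72.000000 + 14.109550 + 31.989830 = 118.099380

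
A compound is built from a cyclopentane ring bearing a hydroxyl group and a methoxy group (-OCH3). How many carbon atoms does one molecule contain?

Atom tally by fragment:
  cyclopentane ring core → C:5 H:10
  (− 2 ring H displaced by substituents)
  + OH → O:1 H:1
  + OCH3 → C:1 H:3 O:1
Element totals:
  C: 6
  H: 12
  O: 2

6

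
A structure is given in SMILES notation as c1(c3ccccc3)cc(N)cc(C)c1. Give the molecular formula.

Atom tally by fragment:
  benzene ring core → C:6 H:6
  (− 3 ring H displaced by substituents)
  + C6H5 → C:6 H:5
  + NH2 → N:1 H:2
  + CH3 → C:1 H:3
Element totals:
  C: 13
  H: 13
  N: 1

C13H13N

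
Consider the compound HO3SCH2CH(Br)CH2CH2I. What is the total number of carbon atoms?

Element totals:
  C: 4
  H: 8
  Br: 1
  I: 1
  O: 3
  S: 1

4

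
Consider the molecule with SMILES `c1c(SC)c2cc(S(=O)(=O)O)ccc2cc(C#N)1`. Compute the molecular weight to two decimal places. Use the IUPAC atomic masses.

Atom tally by fragment:
  naphthalene ring system core → C:10 H:8
  (− 3 ring H displaced by substituents)
  + SCH3 → C:1 H:3 S:1
  + SO3H → S:1 O:3 H:1
  + CN → C:1 N:1
Element totals:
  C: 12
  H: 9
  N: 1
  O: 3
  S: 2
Molecular formula: C12H9NO3S2.
  M = 12(12.011) + 9(1.008) + 14.007 + 3(15.999) + 2(32.06)
    = 144.132 + 9.072 + 14.007 + 47.997 + 64.120 = 279.328

279.33 g/mol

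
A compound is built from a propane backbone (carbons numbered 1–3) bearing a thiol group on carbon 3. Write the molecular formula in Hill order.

Atom tally by fragment:
  CH3 → C:1 H:3
  CH2 → C:1 H:2
  CH2SH → C:1 H:3 S:1
Element totals:
  C: 3
  H: 8
  S: 1

C3H8S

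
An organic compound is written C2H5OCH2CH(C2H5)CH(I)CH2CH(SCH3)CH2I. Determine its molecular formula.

C11H22I2OS

Element totals:
  C: 11
  H: 22
  I: 2
  O: 1
  S: 1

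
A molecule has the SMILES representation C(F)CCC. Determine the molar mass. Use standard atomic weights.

Atom tally by fragment:
  FCH2 → C:1 H:2 F:1
  CH2 → C:1 H:2
  CH2 → C:1 H:2
  CH3 → C:1 H:3
Element totals:
  C: 4
  H: 9
  F: 1
Molecular formula: C4H9F.
  M = 4(12.011) + 9(1.008) + 18.998
    = 48.044 + 9.072 + 18.998 = 76.114

76.11 g/mol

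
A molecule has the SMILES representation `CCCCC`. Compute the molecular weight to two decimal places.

Atom tally by fragment:
  CH3 → C:1 H:3
  CH2 → C:1 H:2
  CH2 → C:1 H:2
  CH2 → C:1 H:2
  CH3 → C:1 H:3
Element totals:
  C: 5
  H: 12
Molecular formula: C5H12.
  M = 5(12.011) + 12(1.008)
    = 60.055 + 12.096 = 72.151

72.15 g/mol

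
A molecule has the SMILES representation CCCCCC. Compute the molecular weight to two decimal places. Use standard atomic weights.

Atom tally by fragment:
  CH3 → C:1 H:3
  CH2 → C:1 H:2
  CH2 → C:1 H:2
  CH2 → C:1 H:2
  CH2 → C:1 H:2
  CH3 → C:1 H:3
Element totals:
  C: 6
  H: 14
Molecular formula: C6H14.
  M = 6(12.011) + 14(1.008)
    = 72.066 + 14.112 = 86.178

86.18 g/mol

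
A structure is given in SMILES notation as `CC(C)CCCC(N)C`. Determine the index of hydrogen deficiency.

0

Atom tally by fragment:
  CH3 → C:1 H:3
  CH(CH3) → C:2 H:4
  CH2 → C:1 H:2
  CH2 → C:1 H:2
  CH2 → C:1 H:2
  CH(NH2) → C:1 H:3 N:1
  CH3 → C:1 H:3
Element totals:
  C: 8
  H: 19
  N: 1
Molecular formula: C8H19N.
DoU = (2C + 2 + N − H − X) / 2 = (2·8 + 2 + 1 − 19 − 0) / 2 = 0.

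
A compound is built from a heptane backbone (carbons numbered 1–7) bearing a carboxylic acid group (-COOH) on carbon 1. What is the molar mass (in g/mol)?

Atom tally by fragment:
  HOOCCH2 → C:2 H:3 O:2
  CH2 → C:1 H:2
  CH2 → C:1 H:2
  CH2 → C:1 H:2
  CH2 → C:1 H:2
  CH2 → C:1 H:2
  CH3 → C:1 H:3
Element totals:
  C: 8
  H: 16
  O: 2
Molecular formula: C8H16O2.
  M = 8(12.011) + 16(1.008) + 2(15.999)
    = 96.088 + 16.128 + 31.998 = 144.214

144.21 g/mol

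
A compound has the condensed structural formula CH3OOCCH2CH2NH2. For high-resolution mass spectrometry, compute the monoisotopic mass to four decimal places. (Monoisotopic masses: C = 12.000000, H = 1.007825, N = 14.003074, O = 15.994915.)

103.0633

Element totals:
  C: 4
  H: 9
  N: 1
  O: 2
Molecular formula: C4H9NO2.
  M = 4(12.0) + 9(1.007825) + 14.003074 + 2(15.994915)
    = 48.000000 + 9.070425 + 14.003074 + 31.989830 = 103.063329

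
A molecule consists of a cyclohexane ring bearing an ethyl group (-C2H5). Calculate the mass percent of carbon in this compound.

85.63%

Atom tally by fragment:
  cyclohexane ring core → C:6 H:12
  (− 1 ring H displaced by substituents)
  + C2H5 → C:2 H:5
Element totals:
  C: 8
  H: 16
Molecular formula: C8H16.
Molar mass = 112.216 g/mol.
Mass from C: 8 × 12.011 = 96.088 g/mol.
%C = 96.088 / 112.216 × 100 = 85.63%.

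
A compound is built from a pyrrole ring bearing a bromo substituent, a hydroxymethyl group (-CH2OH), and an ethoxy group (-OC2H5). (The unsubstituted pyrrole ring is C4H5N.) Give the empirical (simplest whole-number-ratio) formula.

C7H10BrNO2

Atom tally by fragment:
  pyrrole ring core → C:4 H:5 N:1
  (− 3 ring H displaced by substituents)
  + Br → Br:1
  + CH2OH → C:1 H:3 O:1
  + OC2H5 → C:2 H:5 O:1
Element totals:
  C: 7
  H: 10
  Br: 1
  N: 1
  O: 2
Molecular formula: C7H10BrNO2.
gcd of subscripts (1, 7, 10, 1, 2) = 1, so the empirical formula equals the molecular formula.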